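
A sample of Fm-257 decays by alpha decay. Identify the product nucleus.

Alpha decay: mass number changes by -4, atomic number by -2.
A: 257 − 4 = 253; Z: 100 − 2 = 98.
Z = 98 is californium, so the daughter is Cf-253.

Cf-253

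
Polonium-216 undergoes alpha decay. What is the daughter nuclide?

Pb-212

Alpha decay: mass number changes by -4, atomic number by -2.
A: 216 − 4 = 212; Z: 84 − 2 = 82.
Z = 82 is lead, so the daughter is lead-212.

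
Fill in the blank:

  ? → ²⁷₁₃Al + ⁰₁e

Conserve mass number: A = 27 + 0, so A = 27.
Conserve atomic number: Z = 13 + 1, so Z = 14.
Z = 14 is silicon, so the species is ²⁷₁₄Si.

Si-27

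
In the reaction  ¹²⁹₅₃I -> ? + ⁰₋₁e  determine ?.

Xe-129

Conserve mass number: 129 = A + 0, so A = 129.
Conserve atomic number: 53 = Z − 1, so Z = 54.
Z = 54 is xenon, so the species is ¹²⁹₅₄Xe.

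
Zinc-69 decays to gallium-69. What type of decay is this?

ΔA = 69 − 69 = 0; ΔZ = 31 − 30 = +1.
A is unchanged and Z rises by 1 — a neutron has become a proton (β⁻ decay).

beta-minus decay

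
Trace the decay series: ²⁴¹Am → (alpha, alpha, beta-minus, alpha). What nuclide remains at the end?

Th-229

Start: (A, Z) = (241, 95).
After α: (237, 93).
After α: (233, 91).
After β⁻: (233, 92).
After α: (229, 90).
Z = 90 is thorium.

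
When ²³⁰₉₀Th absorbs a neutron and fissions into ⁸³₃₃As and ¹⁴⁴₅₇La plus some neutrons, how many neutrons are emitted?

Conserve mass number: 231 = 83 + 144 + k, so k = 231 − 227 = 4.
Check atomic number: 90 = 33 + 57 + 0 = 90. ✓

4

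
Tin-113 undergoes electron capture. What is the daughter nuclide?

Electron capture: mass number changes by +0, atomic number by -1.
A: 113 = 113; Z: 50 − 1 = 49.
Z = 49 is indium, so the daughter is indium-113.

In-113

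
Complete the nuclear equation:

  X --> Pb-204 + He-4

Po-208

Conserve mass number: A = 204 + 4, so A = 208.
Conserve atomic number: Z = 82 + 2, so Z = 84.
Z = 84 is polonium, so the species is Po-208.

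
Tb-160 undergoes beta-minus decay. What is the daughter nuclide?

Dy-160

Beta-minus decay: mass number changes by +0, atomic number by +1.
A: 160 = 160; Z: 65 + 1 = 66.
Z = 66 is dysprosium, so the daughter is Dy-160.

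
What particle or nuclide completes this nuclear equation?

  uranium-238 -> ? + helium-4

Th-234

Conserve mass number: 238 = A + 4, so A = 234.
Conserve atomic number: 92 = Z + 2, so Z = 90.
Z = 90 is thorium, so the species is thorium-234.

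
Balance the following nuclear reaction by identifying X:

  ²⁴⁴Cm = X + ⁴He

Pu-240

Conserve mass number: 244 = A + 4, so A = 240.
Conserve atomic number: 96 = Z + 2, so Z = 94.
Z = 94 is plutonium, so the species is ²⁴⁰Pu.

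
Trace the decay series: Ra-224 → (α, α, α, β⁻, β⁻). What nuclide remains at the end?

Start: (A, Z) = (224, 88).
After α: (220, 86).
After α: (216, 84).
After α: (212, 82).
After β⁻: (212, 83).
After β⁻: (212, 84).
Z = 84 is polonium.

Po-212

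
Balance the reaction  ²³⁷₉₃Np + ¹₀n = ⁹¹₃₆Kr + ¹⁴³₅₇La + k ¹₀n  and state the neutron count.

Conserve mass number: 238 = 91 + 143 + k, so k = 238 − 234 = 4.
Check atomic number: 93 = 36 + 57 + 0 = 93. ✓

4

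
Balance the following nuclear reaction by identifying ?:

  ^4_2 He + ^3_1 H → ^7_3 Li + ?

Conserve mass number: 4 + 3 = 7 + A, so A = 0.
Conserve atomic number: 2 + 1 = 3 + Z, so Z = 0.
A = 0 and Z = 0 is ^0_0 γ — a gamma ray.

gamma ray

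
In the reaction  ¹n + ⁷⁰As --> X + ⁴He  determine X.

Conserve mass number: 1 + 70 = A + 4, so A = 67.
Conserve atomic number: 0 + 33 = Z + 2, so Z = 31.
Z = 31 is gallium, so the species is ⁶⁷Ga.

Ga-67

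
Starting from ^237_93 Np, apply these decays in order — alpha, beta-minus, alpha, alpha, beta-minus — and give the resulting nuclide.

Start: (A, Z) = (237, 93).
After α: (233, 91).
After β⁻: (233, 92).
After α: (229, 90).
After α: (225, 88).
After β⁻: (225, 89).
Z = 89 is actinium.

Ac-225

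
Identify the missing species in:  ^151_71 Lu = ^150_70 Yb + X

proton

Conserve mass number: 151 = 150 + A, so A = 1.
Conserve atomic number: 71 = 70 + Z, so Z = 1.
A = 1 and Z = 1 is ^1_1 H — a proton.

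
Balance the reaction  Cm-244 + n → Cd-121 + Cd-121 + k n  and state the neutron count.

Conserve mass number: 245 = 121 + 121 + k, so k = 245 − 242 = 3.
Check atomic number: 96 = 48 + 48 + 0 = 96. ✓

3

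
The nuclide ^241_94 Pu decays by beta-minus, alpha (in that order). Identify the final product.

Start: (A, Z) = (241, 94).
After β⁻: (241, 95).
After α: (237, 93).
Z = 93 is neptunium.

Np-237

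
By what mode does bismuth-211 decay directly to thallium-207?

ΔA = 207 − 211 = -4; ΔZ = 81 − 83 = -2.
A drops by 4 and Z drops by 2 — the signature of alpha emission.

alpha decay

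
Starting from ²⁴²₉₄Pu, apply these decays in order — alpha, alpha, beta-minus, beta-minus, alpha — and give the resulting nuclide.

Th-230

Start: (A, Z) = (242, 94).
After α: (238, 92).
After α: (234, 90).
After β⁻: (234, 91).
After β⁻: (234, 92).
After α: (230, 90).
Z = 90 is thorium.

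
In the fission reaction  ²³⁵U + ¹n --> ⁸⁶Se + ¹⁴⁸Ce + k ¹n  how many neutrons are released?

2

Conserve mass number: 236 = 86 + 148 + k, so k = 236 − 234 = 2.
Check atomic number: 92 = 34 + 58 + 0 = 92. ✓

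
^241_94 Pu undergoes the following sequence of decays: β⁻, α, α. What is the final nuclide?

Start: (A, Z) = (241, 94).
After β⁻: (241, 95).
After α: (237, 93).
After α: (233, 91).
Z = 91 is protactinium.

Pa-233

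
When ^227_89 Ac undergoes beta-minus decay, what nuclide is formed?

Th-227

Beta-minus decay: mass number changes by +0, atomic number by +1.
A: 227 = 227; Z: 89 + 1 = 90.
Z = 90 is thorium, so the daughter is ^227_90 Th.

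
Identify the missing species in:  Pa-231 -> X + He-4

Conserve mass number: 231 = A + 4, so A = 227.
Conserve atomic number: 91 = Z + 2, so Z = 89.
Z = 89 is actinium, so the species is Ac-227.

Ac-227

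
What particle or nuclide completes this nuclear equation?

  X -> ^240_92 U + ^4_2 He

Conserve mass number: A = 240 + 4, so A = 244.
Conserve atomic number: Z = 92 + 2, so Z = 94.
Z = 94 is plutonium, so the species is ^244_94 Pu.

Pu-244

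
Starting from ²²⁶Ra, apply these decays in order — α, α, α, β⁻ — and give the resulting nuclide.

Start: (A, Z) = (226, 88).
After α: (222, 86).
After α: (218, 84).
After α: (214, 82).
After β⁻: (214, 83).
Z = 83 is bismuth.

Bi-214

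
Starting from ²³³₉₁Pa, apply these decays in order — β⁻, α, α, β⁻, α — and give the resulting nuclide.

Start: (A, Z) = (233, 91).
After β⁻: (233, 92).
After α: (229, 90).
After α: (225, 88).
After β⁻: (225, 89).
After α: (221, 87).
Z = 87 is francium.

Fr-221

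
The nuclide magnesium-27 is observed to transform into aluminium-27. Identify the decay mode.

ΔA = 27 − 27 = 0; ΔZ = 13 − 12 = +1.
A is unchanged and Z rises by 1 — a neutron has become a proton (β⁻ decay).

beta-minus decay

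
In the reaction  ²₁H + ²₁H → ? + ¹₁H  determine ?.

H-3

Conserve mass number: 2 + 2 = A + 1, so A = 3.
Conserve atomic number: 1 + 1 = Z + 1, so Z = 1.
A = 3 and Z = 1 is ³₁H — a triton.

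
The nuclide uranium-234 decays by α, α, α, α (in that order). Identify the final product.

Start: (A, Z) = (234, 92).
After α: (230, 90).
After α: (226, 88).
After α: (222, 86).
After α: (218, 84).
Z = 84 is polonium.

Po-218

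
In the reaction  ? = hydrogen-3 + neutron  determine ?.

Conserve mass number: A = 3 + 1, so A = 4.
Conserve atomic number: Z = 1 + 0, so Z = 1.
Z = 1 is hydrogen, so the species is hydrogen-4.

H-4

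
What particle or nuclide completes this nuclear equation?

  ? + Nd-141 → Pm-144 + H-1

Conserve mass number: A + 141 = 144 + 1, so A = 4.
Conserve atomic number: Z + 60 = 61 + 1, so Z = 2.
A = 4 and Z = 2 is He-4 — an alpha particle.

alpha particle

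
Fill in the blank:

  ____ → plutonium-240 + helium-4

Cm-244

Conserve mass number: A = 240 + 4, so A = 244.
Conserve atomic number: Z = 94 + 2, so Z = 96.
Z = 96 is curium, so the species is curium-244.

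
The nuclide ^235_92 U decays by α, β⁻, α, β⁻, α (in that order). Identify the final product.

Start: (A, Z) = (235, 92).
After α: (231, 90).
After β⁻: (231, 91).
After α: (227, 89).
After β⁻: (227, 90).
After α: (223, 88).
Z = 88 is radium.

Ra-223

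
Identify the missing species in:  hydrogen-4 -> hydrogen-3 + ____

Conserve mass number: 4 = 3 + A, so A = 1.
Conserve atomic number: 1 = 1 + Z, so Z = 0.
A = 1 and Z = 0 is neutron — a neutron.

neutron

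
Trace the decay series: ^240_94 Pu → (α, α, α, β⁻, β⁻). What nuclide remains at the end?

Th-228

Start: (A, Z) = (240, 94).
After α: (236, 92).
After α: (232, 90).
After α: (228, 88).
After β⁻: (228, 89).
After β⁻: (228, 90).
Z = 90 is thorium.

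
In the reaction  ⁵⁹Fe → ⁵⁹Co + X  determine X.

beta-minus particle

Conserve mass number: 59 = 59 + A, so A = 0.
Conserve atomic number: 26 = 27 + Z, so Z = -1.
A = 0 and Z = -1 is e⁻ — a beta-minus particle.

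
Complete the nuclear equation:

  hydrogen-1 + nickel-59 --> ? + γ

Cu-60

Conserve mass number: 1 + 59 = A + 0, so A = 60.
Conserve atomic number: 1 + 28 = Z + 0, so Z = 29.
Z = 29 is copper, so the species is copper-60.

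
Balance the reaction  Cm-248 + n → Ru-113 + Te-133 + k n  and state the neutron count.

3

Conserve mass number: 249 = 113 + 133 + k, so k = 249 − 246 = 3.
Check atomic number: 96 = 44 + 52 + 0 = 96. ✓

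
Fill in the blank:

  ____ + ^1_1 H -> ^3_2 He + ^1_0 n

triton

Conserve mass number: A + 1 = 3 + 1, so A = 3.
Conserve atomic number: Z + 1 = 2 + 0, so Z = 1.
A = 3 and Z = 1 is ^3_1 H — a triton.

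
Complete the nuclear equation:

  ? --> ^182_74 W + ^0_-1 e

Conserve mass number: A = 182 + 0, so A = 182.
Conserve atomic number: Z = 74 − 1, so Z = 73.
Z = 73 is tantalum, so the species is ^182_73 Ta.

Ta-182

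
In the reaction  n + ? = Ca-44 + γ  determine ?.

Ca-43

Conserve mass number: 1 + A = 44 + 0, so A = 43.
Conserve atomic number: 0 + Z = 20 + 0, so Z = 20.
Z = 20 is calcium, so the species is Ca-43.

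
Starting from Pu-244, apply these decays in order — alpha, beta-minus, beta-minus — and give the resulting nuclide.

Pu-240

Start: (A, Z) = (244, 94).
After α: (240, 92).
After β⁻: (240, 93).
After β⁻: (240, 94).
Z = 94 is plutonium.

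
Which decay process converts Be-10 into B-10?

beta-minus decay

ΔA = 10 − 10 = 0; ΔZ = 5 − 4 = +1.
A is unchanged and Z rises by 1 — a neutron has become a proton (β⁻ decay).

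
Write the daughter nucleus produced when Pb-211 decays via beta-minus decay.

Beta-minus decay: mass number changes by +0, atomic number by +1.
A: 211 = 211; Z: 82 + 1 = 83.
Z = 83 is bismuth, so the daughter is Bi-211.

Bi-211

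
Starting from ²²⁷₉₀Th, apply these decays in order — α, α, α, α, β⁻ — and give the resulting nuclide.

Start: (A, Z) = (227, 90).
After α: (223, 88).
After α: (219, 86).
After α: (215, 84).
After α: (211, 82).
After β⁻: (211, 83).
Z = 83 is bismuth.

Bi-211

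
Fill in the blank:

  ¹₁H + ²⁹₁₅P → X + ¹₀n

Conserve mass number: 1 + 29 = A + 1, so A = 29.
Conserve atomic number: 1 + 15 = Z + 0, so Z = 16.
Z = 16 is sulfur, so the species is ²⁹₁₆S.

S-29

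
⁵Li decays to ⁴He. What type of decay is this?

proton emission

ΔA = 4 − 5 = -1; ΔZ = 2 − 3 = -1.
A drops by 1 and Z drops by 1 — a proton was emitted.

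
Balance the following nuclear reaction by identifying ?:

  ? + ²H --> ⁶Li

alpha particle

Conserve mass number: A + 2 = 6, so A = 4.
Conserve atomic number: Z + 1 = 3, so Z = 2.
A = 4 and Z = 2 is ⁴He — an alpha particle.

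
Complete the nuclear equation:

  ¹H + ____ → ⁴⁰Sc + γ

Conserve mass number: 1 + A = 40 + 0, so A = 39.
Conserve atomic number: 1 + Z = 21 + 0, so Z = 20.
Z = 20 is calcium, so the species is ³⁹Ca.

Ca-39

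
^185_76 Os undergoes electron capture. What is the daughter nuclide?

Re-185

Electron capture: mass number changes by +0, atomic number by -1.
A: 185 = 185; Z: 76 − 1 = 75.
Z = 75 is rhenium, so the daughter is ^185_75 Re.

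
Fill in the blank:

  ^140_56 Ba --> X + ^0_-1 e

La-140

Conserve mass number: 140 = A + 0, so A = 140.
Conserve atomic number: 56 = Z − 1, so Z = 57.
Z = 57 is lanthanum, so the species is ^140_57 La.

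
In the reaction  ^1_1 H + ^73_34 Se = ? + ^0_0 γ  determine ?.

Conserve mass number: 1 + 73 = A + 0, so A = 74.
Conserve atomic number: 1 + 34 = Z + 0, so Z = 35.
Z = 35 is bromine, so the species is ^74_35 Br.

Br-74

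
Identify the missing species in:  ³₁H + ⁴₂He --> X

Li-7

Conserve mass number: 3 + 4 = A, so A = 7.
Conserve atomic number: 1 + 2 = Z, so Z = 3.
Z = 3 is lithium, so the species is ⁷₃Li.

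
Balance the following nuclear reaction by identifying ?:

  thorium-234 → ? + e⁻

Conserve mass number: 234 = A + 0, so A = 234.
Conserve atomic number: 90 = Z − 1, so Z = 91.
Z = 91 is protactinium, so the species is protactinium-234.

Pa-234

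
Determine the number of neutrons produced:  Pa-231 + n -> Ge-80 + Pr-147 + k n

Conserve mass number: 232 = 80 + 147 + k, so k = 232 − 227 = 5.
Check atomic number: 91 = 32 + 59 + 0 = 91. ✓

5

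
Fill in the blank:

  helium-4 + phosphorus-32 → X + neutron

Conserve mass number: 4 + 32 = A + 1, so A = 35.
Conserve atomic number: 2 + 15 = Z + 0, so Z = 17.
Z = 17 is chlorine, so the species is chlorine-35.

Cl-35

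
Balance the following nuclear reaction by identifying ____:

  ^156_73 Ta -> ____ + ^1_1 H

Conserve mass number: 156 = A + 1, so A = 155.
Conserve atomic number: 73 = Z + 1, so Z = 72.
Z = 72 is hafnium, so the species is ^155_72 Hf.

Hf-155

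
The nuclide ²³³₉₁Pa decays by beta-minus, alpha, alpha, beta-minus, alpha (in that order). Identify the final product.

Start: (A, Z) = (233, 91).
After β⁻: (233, 92).
After α: (229, 90).
After α: (225, 88).
After β⁻: (225, 89).
After α: (221, 87).
Z = 87 is francium.

Fr-221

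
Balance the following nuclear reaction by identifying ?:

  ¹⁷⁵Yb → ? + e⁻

Lu-175

Conserve mass number: 175 = A + 0, so A = 175.
Conserve atomic number: 70 = Z − 1, so Z = 71.
Z = 71 is lutetium, so the species is ¹⁷⁵Lu.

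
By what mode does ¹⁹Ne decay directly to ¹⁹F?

beta-plus decay or electron capture

ΔA = 19 − 19 = 0; ΔZ = 9 − 10 = -1.
A is unchanged and Z drops by 1 — a proton has become a neutron (β⁺ emission or electron capture).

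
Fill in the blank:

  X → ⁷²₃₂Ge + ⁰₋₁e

Ga-72

Conserve mass number: A = 72 + 0, so A = 72.
Conserve atomic number: Z = 32 − 1, so Z = 31.
Z = 31 is gallium, so the species is ⁷²₃₁Ga.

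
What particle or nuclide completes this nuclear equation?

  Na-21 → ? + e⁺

Ne-21

Conserve mass number: 21 = A + 0, so A = 21.
Conserve atomic number: 11 = Z + 1, so Z = 10.
Z = 10 is neon, so the species is Ne-21.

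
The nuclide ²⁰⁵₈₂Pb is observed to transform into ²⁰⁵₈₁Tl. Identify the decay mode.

ΔA = 205 − 205 = 0; ΔZ = 81 − 82 = -1.
A is unchanged and Z drops by 1 — a proton has become a neutron (β⁺ emission or electron capture).

beta-plus decay or electron capture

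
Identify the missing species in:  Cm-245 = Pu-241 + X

alpha particle

Conserve mass number: 245 = 241 + A, so A = 4.
Conserve atomic number: 96 = 94 + Z, so Z = 2.
A = 4 and Z = 2 is He-4 — an alpha particle.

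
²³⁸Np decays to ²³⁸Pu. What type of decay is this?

ΔA = 238 − 238 = 0; ΔZ = 94 − 93 = +1.
A is unchanged and Z rises by 1 — a neutron has become a proton (β⁻ decay).

beta-minus decay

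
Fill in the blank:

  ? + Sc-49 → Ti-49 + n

proton

Conserve mass number: A + 49 = 49 + 1, so A = 1.
Conserve atomic number: Z + 21 = 22 + 0, so Z = 1.
A = 1 and Z = 1 is H-1 — a proton.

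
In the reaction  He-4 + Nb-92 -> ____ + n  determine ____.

Conserve mass number: 4 + 92 = A + 1, so A = 95.
Conserve atomic number: 2 + 41 = Z + 0, so Z = 43.
Z = 43 is technetium, so the species is Tc-95.

Tc-95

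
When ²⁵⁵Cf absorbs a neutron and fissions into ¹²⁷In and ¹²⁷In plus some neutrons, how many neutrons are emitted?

2

Conserve mass number: 256 = 127 + 127 + k, so k = 256 − 254 = 2.
Check atomic number: 98 = 49 + 49 + 0 = 98. ✓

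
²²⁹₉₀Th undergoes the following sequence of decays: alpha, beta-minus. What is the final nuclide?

Start: (A, Z) = (229, 90).
After α: (225, 88).
After β⁻: (225, 89).
Z = 89 is actinium.

Ac-225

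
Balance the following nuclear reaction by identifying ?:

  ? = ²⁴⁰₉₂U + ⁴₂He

Pu-244

Conserve mass number: A = 240 + 4, so A = 244.
Conserve atomic number: Z = 92 + 2, so Z = 94.
Z = 94 is plutonium, so the species is ²⁴⁴₉₄Pu.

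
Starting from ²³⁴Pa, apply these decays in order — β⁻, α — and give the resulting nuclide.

Th-230

Start: (A, Z) = (234, 91).
After β⁻: (234, 92).
After α: (230, 90).
Z = 90 is thorium.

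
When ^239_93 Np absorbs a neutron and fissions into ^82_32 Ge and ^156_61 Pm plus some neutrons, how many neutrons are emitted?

Conserve mass number: 240 = 82 + 156 + k, so k = 240 − 238 = 2.
Check atomic number: 93 = 32 + 61 + 0 = 93. ✓

2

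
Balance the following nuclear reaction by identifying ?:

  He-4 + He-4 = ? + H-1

Conserve mass number: 4 + 4 = A + 1, so A = 7.
Conserve atomic number: 2 + 2 = Z + 1, so Z = 3.
Z = 3 is lithium, so the species is Li-7.

Li-7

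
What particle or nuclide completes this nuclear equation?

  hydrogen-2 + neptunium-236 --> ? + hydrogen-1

Np-237

Conserve mass number: 2 + 236 = A + 1, so A = 237.
Conserve atomic number: 1 + 93 = Z + 1, so Z = 93.
Z = 93 is neptunium, so the species is neptunium-237.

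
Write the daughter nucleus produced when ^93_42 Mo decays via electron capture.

Nb-93

Electron capture: mass number changes by +0, atomic number by -1.
A: 93 = 93; Z: 42 − 1 = 41.
Z = 41 is niobium, so the daughter is ^93_41 Nb.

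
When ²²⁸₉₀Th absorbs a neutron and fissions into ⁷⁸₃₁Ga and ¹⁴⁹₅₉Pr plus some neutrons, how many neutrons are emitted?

Conserve mass number: 229 = 78 + 149 + k, so k = 229 − 227 = 2.
Check atomic number: 90 = 31 + 59 + 0 = 90. ✓

2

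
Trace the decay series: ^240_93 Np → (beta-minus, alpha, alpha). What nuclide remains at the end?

Start: (A, Z) = (240, 93).
After β⁻: (240, 94).
After α: (236, 92).
After α: (232, 90).
Z = 90 is thorium.

Th-232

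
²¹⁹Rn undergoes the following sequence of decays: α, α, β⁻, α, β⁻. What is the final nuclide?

Pb-207

Start: (A, Z) = (219, 86).
After α: (215, 84).
After α: (211, 82).
After β⁻: (211, 83).
After α: (207, 81).
After β⁻: (207, 82).
Z = 82 is lead.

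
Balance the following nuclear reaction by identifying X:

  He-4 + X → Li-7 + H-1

Conserve mass number: 4 + A = 7 + 1, so A = 4.
Conserve atomic number: 2 + Z = 3 + 1, so Z = 2.
A = 4 and Z = 2 is He-4 — an alpha particle.

alpha particle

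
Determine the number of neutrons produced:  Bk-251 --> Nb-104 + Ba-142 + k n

Conserve mass number: 251 = 104 + 142 + k, so k = 251 − 246 = 5.
Check atomic number: 97 = 41 + 56 + 0 = 97. ✓

5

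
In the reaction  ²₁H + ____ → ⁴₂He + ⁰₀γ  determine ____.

deuteron

Conserve mass number: 2 + A = 4 + 0, so A = 2.
Conserve atomic number: 1 + Z = 2 + 0, so Z = 1.
A = 2 and Z = 1 is ²₁H — a deuteron.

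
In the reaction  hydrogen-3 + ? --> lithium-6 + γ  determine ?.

He-3

Conserve mass number: 3 + A = 6 + 0, so A = 3.
Conserve atomic number: 1 + Z = 3 + 0, so Z = 2.
Z = 2 is helium, so the species is helium-3.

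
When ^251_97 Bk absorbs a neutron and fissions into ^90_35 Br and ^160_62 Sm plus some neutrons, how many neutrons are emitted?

Conserve mass number: 252 = 90 + 160 + k, so k = 252 − 250 = 2.
Check atomic number: 97 = 35 + 62 + 0 = 97. ✓

2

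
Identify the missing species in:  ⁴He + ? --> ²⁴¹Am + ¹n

Np-238

Conserve mass number: 4 + A = 241 + 1, so A = 238.
Conserve atomic number: 2 + Z = 95 + 0, so Z = 93.
Z = 93 is neptunium, so the species is ²³⁸Np.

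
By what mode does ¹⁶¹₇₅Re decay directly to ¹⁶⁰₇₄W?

proton emission

ΔA = 160 − 161 = -1; ΔZ = 74 − 75 = -1.
A drops by 1 and Z drops by 1 — a proton was emitted.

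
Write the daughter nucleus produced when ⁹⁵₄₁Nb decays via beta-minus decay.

Beta-minus decay: mass number changes by +0, atomic number by +1.
A: 95 = 95; Z: 41 + 1 = 42.
Z = 42 is molybdenum, so the daughter is ⁹⁵₄₂Mo.

Mo-95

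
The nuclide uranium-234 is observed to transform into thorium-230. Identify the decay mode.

ΔA = 230 − 234 = -4; ΔZ = 90 − 92 = -2.
A drops by 4 and Z drops by 2 — the signature of alpha emission.

alpha decay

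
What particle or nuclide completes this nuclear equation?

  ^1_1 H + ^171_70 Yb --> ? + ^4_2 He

Tm-168

Conserve mass number: 1 + 171 = A + 4, so A = 168.
Conserve atomic number: 1 + 70 = Z + 2, so Z = 69.
Z = 69 is thulium, so the species is ^168_69 Tm.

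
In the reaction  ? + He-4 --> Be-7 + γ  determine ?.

He-3

Conserve mass number: A + 4 = 7 + 0, so A = 3.
Conserve atomic number: Z + 2 = 4 + 0, so Z = 2.
Z = 2 is helium, so the species is He-3.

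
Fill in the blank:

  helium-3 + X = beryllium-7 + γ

Conserve mass number: 3 + A = 7 + 0, so A = 4.
Conserve atomic number: 2 + Z = 4 + 0, so Z = 2.
A = 4 and Z = 2 is helium-4 — an alpha particle.

alpha particle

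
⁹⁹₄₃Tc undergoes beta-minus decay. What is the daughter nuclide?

Ru-99

Beta-minus decay: mass number changes by +0, atomic number by +1.
A: 99 = 99; Z: 43 + 1 = 44.
Z = 44 is ruthenium, so the daughter is ⁹⁹₄₄Ru.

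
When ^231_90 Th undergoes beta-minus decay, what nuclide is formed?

Pa-231

Beta-minus decay: mass number changes by +0, atomic number by +1.
A: 231 = 231; Z: 90 + 1 = 91.
Z = 91 is protactinium, so the daughter is ^231_91 Pa.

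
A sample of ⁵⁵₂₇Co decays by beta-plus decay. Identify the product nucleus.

Beta-plus decay: mass number changes by +0, atomic number by -1.
A: 55 = 55; Z: 27 − 1 = 26.
Z = 26 is iron, so the daughter is ⁵⁵₂₆Fe.

Fe-55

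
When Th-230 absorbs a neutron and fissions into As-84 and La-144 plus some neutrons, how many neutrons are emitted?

Conserve mass number: 231 = 84 + 144 + k, so k = 231 − 228 = 3.
Check atomic number: 90 = 33 + 57 + 0 = 90. ✓

3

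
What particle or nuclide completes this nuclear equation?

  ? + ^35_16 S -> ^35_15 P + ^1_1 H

Conserve mass number: A + 35 = 35 + 1, so A = 1.
Conserve atomic number: Z + 16 = 15 + 1, so Z = 0.
A = 1 and Z = 0 is ^1_0 n — a neutron.

neutron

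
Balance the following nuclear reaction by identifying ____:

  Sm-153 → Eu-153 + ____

Conserve mass number: 153 = 153 + A, so A = 0.
Conserve atomic number: 62 = 63 + Z, so Z = -1.
A = 0 and Z = -1 is e⁻ — a beta-minus particle.

beta-minus particle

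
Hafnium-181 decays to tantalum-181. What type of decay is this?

ΔA = 181 − 181 = 0; ΔZ = 73 − 72 = +1.
A is unchanged and Z rises by 1 — a neutron has become a proton (β⁻ decay).

beta-minus decay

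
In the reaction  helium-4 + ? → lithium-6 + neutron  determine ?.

Conserve mass number: 4 + A = 6 + 1, so A = 3.
Conserve atomic number: 2 + Z = 3 + 0, so Z = 1.
A = 3 and Z = 1 is hydrogen-3 — a triton.

triton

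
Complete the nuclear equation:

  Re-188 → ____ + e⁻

Conserve mass number: 188 = A + 0, so A = 188.
Conserve atomic number: 75 = Z − 1, so Z = 76.
Z = 76 is osmium, so the species is Os-188.

Os-188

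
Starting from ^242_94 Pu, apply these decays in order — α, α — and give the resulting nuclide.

Start: (A, Z) = (242, 94).
After α: (238, 92).
After α: (234, 90).
Z = 90 is thorium.

Th-234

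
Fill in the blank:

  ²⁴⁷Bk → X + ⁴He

Conserve mass number: 247 = A + 4, so A = 243.
Conserve atomic number: 97 = Z + 2, so Z = 95.
Z = 95 is americium, so the species is ²⁴³Am.

Am-243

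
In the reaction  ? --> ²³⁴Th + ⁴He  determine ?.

U-238

Conserve mass number: A = 234 + 4, so A = 238.
Conserve atomic number: Z = 90 + 2, so Z = 92.
Z = 92 is uranium, so the species is ²³⁸U.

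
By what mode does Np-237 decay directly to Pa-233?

alpha decay

ΔA = 233 − 237 = -4; ΔZ = 91 − 93 = -2.
A drops by 4 and Z drops by 2 — the signature of alpha emission.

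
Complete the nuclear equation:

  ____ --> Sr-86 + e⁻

Conserve mass number: A = 86 + 0, so A = 86.
Conserve atomic number: Z = 38 − 1, so Z = 37.
Z = 37 is rubidium, so the species is Rb-86.

Rb-86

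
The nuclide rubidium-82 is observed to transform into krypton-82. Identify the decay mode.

ΔA = 82 − 82 = 0; ΔZ = 36 − 37 = -1.
A is unchanged and Z drops by 1 — a proton has become a neutron (β⁺ emission or electron capture).

beta-plus decay or electron capture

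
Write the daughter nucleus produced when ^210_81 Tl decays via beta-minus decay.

Beta-minus decay: mass number changes by +0, atomic number by +1.
A: 210 = 210; Z: 81 + 1 = 82.
Z = 82 is lead, so the daughter is ^210_82 Pb.

Pb-210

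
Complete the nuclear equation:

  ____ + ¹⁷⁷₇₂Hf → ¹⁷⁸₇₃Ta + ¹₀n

deuteron

Conserve mass number: A + 177 = 178 + 1, so A = 2.
Conserve atomic number: Z + 72 = 73 + 0, so Z = 1.
A = 2 and Z = 1 is ²₁H — a deuteron.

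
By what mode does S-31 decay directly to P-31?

ΔA = 31 − 31 = 0; ΔZ = 15 − 16 = -1.
A is unchanged and Z drops by 1 — a proton has become a neutron (β⁺ emission or electron capture).

beta-plus decay or electron capture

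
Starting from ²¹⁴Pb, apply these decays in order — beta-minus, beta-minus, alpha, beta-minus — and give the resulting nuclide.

Start: (A, Z) = (214, 82).
After β⁻: (214, 83).
After β⁻: (214, 84).
After α: (210, 82).
After β⁻: (210, 83).
Z = 83 is bismuth.

Bi-210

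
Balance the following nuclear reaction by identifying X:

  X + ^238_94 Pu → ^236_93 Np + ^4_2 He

Conserve mass number: A + 238 = 236 + 4, so A = 2.
Conserve atomic number: Z + 94 = 93 + 2, so Z = 1.
A = 2 and Z = 1 is ^2_1 H — a deuteron.

deuteron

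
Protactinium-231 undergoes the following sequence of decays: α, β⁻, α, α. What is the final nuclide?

Start: (A, Z) = (231, 91).
After α: (227, 89).
After β⁻: (227, 90).
After α: (223, 88).
After α: (219, 86).
Z = 86 is radon.

Rn-219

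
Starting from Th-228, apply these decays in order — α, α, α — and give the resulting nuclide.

Start: (A, Z) = (228, 90).
After α: (224, 88).
After α: (220, 86).
After α: (216, 84).
Z = 84 is polonium.

Po-216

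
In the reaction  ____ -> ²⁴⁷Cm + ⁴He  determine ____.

Cf-251

Conserve mass number: A = 247 + 4, so A = 251.
Conserve atomic number: Z = 96 + 2, so Z = 98.
Z = 98 is californium, so the species is ²⁵¹Cf.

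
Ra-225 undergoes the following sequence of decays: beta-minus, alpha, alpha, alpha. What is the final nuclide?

Bi-213

Start: (A, Z) = (225, 88).
After β⁻: (225, 89).
After α: (221, 87).
After α: (217, 85).
After α: (213, 83).
Z = 83 is bismuth.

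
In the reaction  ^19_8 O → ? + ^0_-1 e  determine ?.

Conserve mass number: 19 = A + 0, so A = 19.
Conserve atomic number: 8 = Z − 1, so Z = 9.
Z = 9 is fluorine, so the species is ^19_9 F.

F-19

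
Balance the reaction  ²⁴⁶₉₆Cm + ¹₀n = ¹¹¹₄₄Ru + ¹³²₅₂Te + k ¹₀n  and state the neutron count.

4

Conserve mass number: 247 = 111 + 132 + k, so k = 247 − 243 = 4.
Check atomic number: 96 = 44 + 52 + 0 = 96. ✓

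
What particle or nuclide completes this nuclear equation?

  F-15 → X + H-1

O-14

Conserve mass number: 15 = A + 1, so A = 14.
Conserve atomic number: 9 = Z + 1, so Z = 8.
Z = 8 is oxygen, so the species is O-14.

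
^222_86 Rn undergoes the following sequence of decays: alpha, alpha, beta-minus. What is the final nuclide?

Bi-214

Start: (A, Z) = (222, 86).
After α: (218, 84).
After α: (214, 82).
After β⁻: (214, 83).
Z = 83 is bismuth.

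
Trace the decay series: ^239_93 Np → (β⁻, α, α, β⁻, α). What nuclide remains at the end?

Start: (A, Z) = (239, 93).
After β⁻: (239, 94).
After α: (235, 92).
After α: (231, 90).
After β⁻: (231, 91).
After α: (227, 89).
Z = 89 is actinium.

Ac-227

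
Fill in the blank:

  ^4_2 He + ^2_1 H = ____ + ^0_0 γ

Li-6

Conserve mass number: 4 + 2 = A + 0, so A = 6.
Conserve atomic number: 2 + 1 = Z + 0, so Z = 3.
Z = 3 is lithium, so the species is ^6_3 Li.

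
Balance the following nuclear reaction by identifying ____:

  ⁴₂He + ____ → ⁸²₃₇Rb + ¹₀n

Conserve mass number: 4 + A = 82 + 1, so A = 79.
Conserve atomic number: 2 + Z = 37 + 0, so Z = 35.
Z = 35 is bromine, so the species is ⁷⁹₃₅Br.

Br-79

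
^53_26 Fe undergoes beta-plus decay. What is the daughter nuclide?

Mn-53

Beta-plus decay: mass number changes by +0, atomic number by -1.
A: 53 = 53; Z: 26 − 1 = 25.
Z = 25 is manganese, so the daughter is ^53_25 Mn.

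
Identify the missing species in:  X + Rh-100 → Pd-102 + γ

deuteron

Conserve mass number: A + 100 = 102 + 0, so A = 2.
Conserve atomic number: Z + 45 = 46 + 0, so Z = 1.
A = 2 and Z = 1 is H-2 — a deuteron.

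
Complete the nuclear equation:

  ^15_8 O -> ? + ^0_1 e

Conserve mass number: 15 = A + 0, so A = 15.
Conserve atomic number: 8 = Z + 1, so Z = 7.
Z = 7 is nitrogen, so the species is ^15_7 N.

N-15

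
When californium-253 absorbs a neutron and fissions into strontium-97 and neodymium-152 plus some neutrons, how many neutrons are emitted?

Conserve mass number: 254 = 97 + 152 + k, so k = 254 − 249 = 5.
Check atomic number: 98 = 38 + 60 + 0 = 98. ✓

5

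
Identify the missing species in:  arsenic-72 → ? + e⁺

Ge-72

Conserve mass number: 72 = A + 0, so A = 72.
Conserve atomic number: 33 = Z + 1, so Z = 32.
Z = 32 is germanium, so the species is germanium-72.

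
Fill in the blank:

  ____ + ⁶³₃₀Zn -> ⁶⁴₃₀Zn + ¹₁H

Conserve mass number: A + 63 = 64 + 1, so A = 2.
Conserve atomic number: Z + 30 = 30 + 1, so Z = 1.
A = 2 and Z = 1 is ²₁H — a deuteron.

deuteron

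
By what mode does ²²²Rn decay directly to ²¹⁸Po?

alpha decay

ΔA = 218 − 222 = -4; ΔZ = 84 − 86 = -2.
A drops by 4 and Z drops by 2 — the signature of alpha emission.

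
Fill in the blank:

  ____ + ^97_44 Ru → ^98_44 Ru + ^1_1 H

deuteron

Conserve mass number: A + 97 = 98 + 1, so A = 2.
Conserve atomic number: Z + 44 = 44 + 1, so Z = 1.
A = 2 and Z = 1 is ^2_1 H — a deuteron.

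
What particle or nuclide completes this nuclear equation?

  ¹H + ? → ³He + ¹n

triton

Conserve mass number: 1 + A = 3 + 1, so A = 3.
Conserve atomic number: 1 + Z = 2 + 0, so Z = 1.
A = 3 and Z = 1 is ³H — a triton.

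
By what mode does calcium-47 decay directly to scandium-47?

ΔA = 47 − 47 = 0; ΔZ = 21 − 20 = +1.
A is unchanged and Z rises by 1 — a neutron has become a proton (β⁻ decay).

beta-minus decay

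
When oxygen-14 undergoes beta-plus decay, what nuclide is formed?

N-14

Beta-plus decay: mass number changes by +0, atomic number by -1.
A: 14 = 14; Z: 8 − 1 = 7.
Z = 7 is nitrogen, so the daughter is nitrogen-14.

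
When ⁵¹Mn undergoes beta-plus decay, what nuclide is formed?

Cr-51

Beta-plus decay: mass number changes by +0, atomic number by -1.
A: 51 = 51; Z: 25 − 1 = 24.
Z = 24 is chromium, so the daughter is ⁵¹Cr.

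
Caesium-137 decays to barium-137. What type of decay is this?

beta-minus decay

ΔA = 137 − 137 = 0; ΔZ = 56 − 55 = +1.
A is unchanged and Z rises by 1 — a neutron has become a proton (β⁻ decay).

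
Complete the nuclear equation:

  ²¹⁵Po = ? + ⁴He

Conserve mass number: 215 = A + 4, so A = 211.
Conserve atomic number: 84 = Z + 2, so Z = 82.
Z = 82 is lead, so the species is ²¹¹Pb.

Pb-211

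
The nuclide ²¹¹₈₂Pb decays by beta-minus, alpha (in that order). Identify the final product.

Tl-207

Start: (A, Z) = (211, 82).
After β⁻: (211, 83).
After α: (207, 81).
Z = 81 is thallium.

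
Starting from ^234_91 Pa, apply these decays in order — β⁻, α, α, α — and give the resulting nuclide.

Rn-222

Start: (A, Z) = (234, 91).
After β⁻: (234, 92).
After α: (230, 90).
After α: (226, 88).
After α: (222, 86).
Z = 86 is radon.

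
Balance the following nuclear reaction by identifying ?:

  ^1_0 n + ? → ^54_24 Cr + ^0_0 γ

Cr-53

Conserve mass number: 1 + A = 54 + 0, so A = 53.
Conserve atomic number: 0 + Z = 24 + 0, so Z = 24.
Z = 24 is chromium, so the species is ^53_24 Cr.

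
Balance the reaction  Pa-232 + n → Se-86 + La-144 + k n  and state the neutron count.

Conserve mass number: 233 = 86 + 144 + k, so k = 233 − 230 = 3.
Check atomic number: 91 = 34 + 57 + 0 = 91. ✓

3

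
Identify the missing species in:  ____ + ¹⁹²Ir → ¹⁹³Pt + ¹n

Conserve mass number: A + 192 = 193 + 1, so A = 2.
Conserve atomic number: Z + 77 = 78 + 0, so Z = 1.
A = 2 and Z = 1 is ²H — a deuteron.

deuteron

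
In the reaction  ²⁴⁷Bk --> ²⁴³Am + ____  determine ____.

Conserve mass number: 247 = 243 + A, so A = 4.
Conserve atomic number: 97 = 95 + Z, so Z = 2.
A = 4 and Z = 2 is ⁴He — an alpha particle.

alpha particle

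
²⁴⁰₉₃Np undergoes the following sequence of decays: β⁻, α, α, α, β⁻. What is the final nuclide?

Start: (A, Z) = (240, 93).
After β⁻: (240, 94).
After α: (236, 92).
After α: (232, 90).
After α: (228, 88).
After β⁻: (228, 89).
Z = 89 is actinium.

Ac-228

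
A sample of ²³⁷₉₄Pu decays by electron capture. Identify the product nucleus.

Np-237

Electron capture: mass number changes by +0, atomic number by -1.
A: 237 = 237; Z: 94 − 1 = 93.
Z = 93 is neptunium, so the daughter is ²³⁷₉₃Np.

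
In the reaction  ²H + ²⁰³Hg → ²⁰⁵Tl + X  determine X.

gamma ray

Conserve mass number: 2 + 203 = 205 + A, so A = 0.
Conserve atomic number: 1 + 80 = 81 + Z, so Z = 0.
A = 0 and Z = 0 is γ — a gamma ray.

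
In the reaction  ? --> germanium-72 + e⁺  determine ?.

As-72

Conserve mass number: A = 72 + 0, so A = 72.
Conserve atomic number: Z = 32 + 1, so Z = 33.
Z = 33 is arsenic, so the species is arsenic-72.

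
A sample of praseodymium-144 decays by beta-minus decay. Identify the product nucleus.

Beta-minus decay: mass number changes by +0, atomic number by +1.
A: 144 = 144; Z: 59 + 1 = 60.
Z = 60 is neodymium, so the daughter is neodymium-144.

Nd-144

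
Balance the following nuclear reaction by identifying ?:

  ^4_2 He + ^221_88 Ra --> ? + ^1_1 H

Ac-224

Conserve mass number: 4 + 221 = A + 1, so A = 224.
Conserve atomic number: 2 + 88 = Z + 1, so Z = 89.
Z = 89 is actinium, so the species is ^224_89 Ac.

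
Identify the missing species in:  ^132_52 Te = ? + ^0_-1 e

Conserve mass number: 132 = A + 0, so A = 132.
Conserve atomic number: 52 = Z − 1, so Z = 53.
Z = 53 is iodine, so the species is ^132_53 I.

I-132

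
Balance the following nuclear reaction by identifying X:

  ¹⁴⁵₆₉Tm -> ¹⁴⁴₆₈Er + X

proton

Conserve mass number: 145 = 144 + A, so A = 1.
Conserve atomic number: 69 = 68 + Z, so Z = 1.
A = 1 and Z = 1 is ¹₁H — a proton.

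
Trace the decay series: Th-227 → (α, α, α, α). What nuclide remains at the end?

Pb-211

Start: (A, Z) = (227, 90).
After α: (223, 88).
After α: (219, 86).
After α: (215, 84).
After α: (211, 82).
Z = 82 is lead.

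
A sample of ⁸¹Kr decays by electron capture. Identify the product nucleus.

Electron capture: mass number changes by +0, atomic number by -1.
A: 81 = 81; Z: 36 − 1 = 35.
Z = 35 is bromine, so the daughter is ⁸¹Br.

Br-81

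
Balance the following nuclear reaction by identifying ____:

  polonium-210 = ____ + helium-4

Pb-206

Conserve mass number: 210 = A + 4, so A = 206.
Conserve atomic number: 84 = Z + 2, so Z = 82.
Z = 82 is lead, so the species is lead-206.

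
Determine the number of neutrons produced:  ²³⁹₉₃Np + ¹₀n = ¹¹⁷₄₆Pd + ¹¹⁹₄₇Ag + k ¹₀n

4

Conserve mass number: 240 = 117 + 119 + k, so k = 240 − 236 = 4.
Check atomic number: 93 = 46 + 47 + 0 = 93. ✓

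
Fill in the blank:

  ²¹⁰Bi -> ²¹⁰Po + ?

Conserve mass number: 210 = 210 + A, so A = 0.
Conserve atomic number: 83 = 84 + Z, so Z = -1.
A = 0 and Z = -1 is e⁻ — a beta-minus particle.

beta-minus particle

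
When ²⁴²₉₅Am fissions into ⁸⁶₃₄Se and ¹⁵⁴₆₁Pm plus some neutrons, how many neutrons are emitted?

Conserve mass number: 242 = 86 + 154 + k, so k = 242 − 240 = 2.
Check atomic number: 95 = 34 + 61 + 0 = 95. ✓

2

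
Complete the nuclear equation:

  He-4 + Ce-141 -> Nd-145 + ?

gamma ray

Conserve mass number: 4 + 141 = 145 + A, so A = 0.
Conserve atomic number: 2 + 58 = 60 + Z, so Z = 0.
A = 0 and Z = 0 is γ — a gamma ray.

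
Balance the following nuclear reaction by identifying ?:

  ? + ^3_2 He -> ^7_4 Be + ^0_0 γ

alpha particle

Conserve mass number: A + 3 = 7 + 0, so A = 4.
Conserve atomic number: Z + 2 = 4 + 0, so Z = 2.
A = 4 and Z = 2 is ^4_2 He — an alpha particle.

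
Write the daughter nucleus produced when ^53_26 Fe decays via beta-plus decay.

Beta-plus decay: mass number changes by +0, atomic number by -1.
A: 53 = 53; Z: 26 − 1 = 25.
Z = 25 is manganese, so the daughter is ^53_25 Mn.

Mn-53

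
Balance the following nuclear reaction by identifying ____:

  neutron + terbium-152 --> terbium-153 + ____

Conserve mass number: 1 + 152 = 153 + A, so A = 0.
Conserve atomic number: 0 + 65 = 65 + Z, so Z = 0.
A = 0 and Z = 0 is γ — a gamma ray.

gamma ray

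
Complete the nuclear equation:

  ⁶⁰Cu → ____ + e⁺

Ni-60

Conserve mass number: 60 = A + 0, so A = 60.
Conserve atomic number: 29 = Z + 1, so Z = 28.
Z = 28 is nickel, so the species is ⁶⁰Ni.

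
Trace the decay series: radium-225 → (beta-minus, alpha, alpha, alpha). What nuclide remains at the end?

Start: (A, Z) = (225, 88).
After β⁻: (225, 89).
After α: (221, 87).
After α: (217, 85).
After α: (213, 83).
Z = 83 is bismuth.

Bi-213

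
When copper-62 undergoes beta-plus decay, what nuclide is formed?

Beta-plus decay: mass number changes by +0, atomic number by -1.
A: 62 = 62; Z: 29 − 1 = 28.
Z = 28 is nickel, so the daughter is nickel-62.

Ni-62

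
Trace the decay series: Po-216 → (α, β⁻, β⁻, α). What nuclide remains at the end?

Start: (A, Z) = (216, 84).
After α: (212, 82).
After β⁻: (212, 83).
After β⁻: (212, 84).
After α: (208, 82).
Z = 82 is lead.

Pb-208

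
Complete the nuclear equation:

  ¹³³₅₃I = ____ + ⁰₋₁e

Conserve mass number: 133 = A + 0, so A = 133.
Conserve atomic number: 53 = Z − 1, so Z = 54.
Z = 54 is xenon, so the species is ¹³³₅₄Xe.

Xe-133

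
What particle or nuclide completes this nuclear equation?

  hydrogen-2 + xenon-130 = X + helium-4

Conserve mass number: 2 + 130 = A + 4, so A = 128.
Conserve atomic number: 1 + 54 = Z + 2, so Z = 53.
Z = 53 is iodine, so the species is iodine-128.

I-128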